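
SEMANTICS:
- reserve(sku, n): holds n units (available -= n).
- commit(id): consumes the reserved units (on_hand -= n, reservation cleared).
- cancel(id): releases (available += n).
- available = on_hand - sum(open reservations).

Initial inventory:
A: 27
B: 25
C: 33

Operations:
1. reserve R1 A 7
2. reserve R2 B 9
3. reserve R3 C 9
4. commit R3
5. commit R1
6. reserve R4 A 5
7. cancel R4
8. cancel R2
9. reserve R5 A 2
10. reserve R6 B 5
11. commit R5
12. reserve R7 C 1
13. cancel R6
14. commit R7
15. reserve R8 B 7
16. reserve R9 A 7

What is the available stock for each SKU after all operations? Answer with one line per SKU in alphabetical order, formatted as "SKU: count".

Answer: A: 11
B: 18
C: 23

Derivation:
Step 1: reserve R1 A 7 -> on_hand[A=27 B=25 C=33] avail[A=20 B=25 C=33] open={R1}
Step 2: reserve R2 B 9 -> on_hand[A=27 B=25 C=33] avail[A=20 B=16 C=33] open={R1,R2}
Step 3: reserve R3 C 9 -> on_hand[A=27 B=25 C=33] avail[A=20 B=16 C=24] open={R1,R2,R3}
Step 4: commit R3 -> on_hand[A=27 B=25 C=24] avail[A=20 B=16 C=24] open={R1,R2}
Step 5: commit R1 -> on_hand[A=20 B=25 C=24] avail[A=20 B=16 C=24] open={R2}
Step 6: reserve R4 A 5 -> on_hand[A=20 B=25 C=24] avail[A=15 B=16 C=24] open={R2,R4}
Step 7: cancel R4 -> on_hand[A=20 B=25 C=24] avail[A=20 B=16 C=24] open={R2}
Step 8: cancel R2 -> on_hand[A=20 B=25 C=24] avail[A=20 B=25 C=24] open={}
Step 9: reserve R5 A 2 -> on_hand[A=20 B=25 C=24] avail[A=18 B=25 C=24] open={R5}
Step 10: reserve R6 B 5 -> on_hand[A=20 B=25 C=24] avail[A=18 B=20 C=24] open={R5,R6}
Step 11: commit R5 -> on_hand[A=18 B=25 C=24] avail[A=18 B=20 C=24] open={R6}
Step 12: reserve R7 C 1 -> on_hand[A=18 B=25 C=24] avail[A=18 B=20 C=23] open={R6,R7}
Step 13: cancel R6 -> on_hand[A=18 B=25 C=24] avail[A=18 B=25 C=23] open={R7}
Step 14: commit R7 -> on_hand[A=18 B=25 C=23] avail[A=18 B=25 C=23] open={}
Step 15: reserve R8 B 7 -> on_hand[A=18 B=25 C=23] avail[A=18 B=18 C=23] open={R8}
Step 16: reserve R9 A 7 -> on_hand[A=18 B=25 C=23] avail[A=11 B=18 C=23] open={R8,R9}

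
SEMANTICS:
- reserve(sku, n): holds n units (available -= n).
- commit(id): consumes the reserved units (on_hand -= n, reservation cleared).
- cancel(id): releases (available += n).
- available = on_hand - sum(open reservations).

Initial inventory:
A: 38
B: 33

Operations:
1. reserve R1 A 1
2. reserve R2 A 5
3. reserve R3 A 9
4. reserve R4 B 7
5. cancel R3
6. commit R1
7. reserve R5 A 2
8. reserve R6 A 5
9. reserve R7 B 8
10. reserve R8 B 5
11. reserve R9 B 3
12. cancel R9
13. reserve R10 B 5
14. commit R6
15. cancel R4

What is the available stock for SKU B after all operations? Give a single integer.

Answer: 15

Derivation:
Step 1: reserve R1 A 1 -> on_hand[A=38 B=33] avail[A=37 B=33] open={R1}
Step 2: reserve R2 A 5 -> on_hand[A=38 B=33] avail[A=32 B=33] open={R1,R2}
Step 3: reserve R3 A 9 -> on_hand[A=38 B=33] avail[A=23 B=33] open={R1,R2,R3}
Step 4: reserve R4 B 7 -> on_hand[A=38 B=33] avail[A=23 B=26] open={R1,R2,R3,R4}
Step 5: cancel R3 -> on_hand[A=38 B=33] avail[A=32 B=26] open={R1,R2,R4}
Step 6: commit R1 -> on_hand[A=37 B=33] avail[A=32 B=26] open={R2,R4}
Step 7: reserve R5 A 2 -> on_hand[A=37 B=33] avail[A=30 B=26] open={R2,R4,R5}
Step 8: reserve R6 A 5 -> on_hand[A=37 B=33] avail[A=25 B=26] open={R2,R4,R5,R6}
Step 9: reserve R7 B 8 -> on_hand[A=37 B=33] avail[A=25 B=18] open={R2,R4,R5,R6,R7}
Step 10: reserve R8 B 5 -> on_hand[A=37 B=33] avail[A=25 B=13] open={R2,R4,R5,R6,R7,R8}
Step 11: reserve R9 B 3 -> on_hand[A=37 B=33] avail[A=25 B=10] open={R2,R4,R5,R6,R7,R8,R9}
Step 12: cancel R9 -> on_hand[A=37 B=33] avail[A=25 B=13] open={R2,R4,R5,R6,R7,R8}
Step 13: reserve R10 B 5 -> on_hand[A=37 B=33] avail[A=25 B=8] open={R10,R2,R4,R5,R6,R7,R8}
Step 14: commit R6 -> on_hand[A=32 B=33] avail[A=25 B=8] open={R10,R2,R4,R5,R7,R8}
Step 15: cancel R4 -> on_hand[A=32 B=33] avail[A=25 B=15] open={R10,R2,R5,R7,R8}
Final available[B] = 15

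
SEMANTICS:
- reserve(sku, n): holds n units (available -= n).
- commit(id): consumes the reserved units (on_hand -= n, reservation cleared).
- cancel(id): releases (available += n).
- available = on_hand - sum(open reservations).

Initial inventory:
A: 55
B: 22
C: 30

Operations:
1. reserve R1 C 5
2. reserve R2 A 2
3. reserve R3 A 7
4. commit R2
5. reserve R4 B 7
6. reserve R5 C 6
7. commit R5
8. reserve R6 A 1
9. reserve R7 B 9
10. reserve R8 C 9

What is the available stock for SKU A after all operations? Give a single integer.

Step 1: reserve R1 C 5 -> on_hand[A=55 B=22 C=30] avail[A=55 B=22 C=25] open={R1}
Step 2: reserve R2 A 2 -> on_hand[A=55 B=22 C=30] avail[A=53 B=22 C=25] open={R1,R2}
Step 3: reserve R3 A 7 -> on_hand[A=55 B=22 C=30] avail[A=46 B=22 C=25] open={R1,R2,R3}
Step 4: commit R2 -> on_hand[A=53 B=22 C=30] avail[A=46 B=22 C=25] open={R1,R3}
Step 5: reserve R4 B 7 -> on_hand[A=53 B=22 C=30] avail[A=46 B=15 C=25] open={R1,R3,R4}
Step 6: reserve R5 C 6 -> on_hand[A=53 B=22 C=30] avail[A=46 B=15 C=19] open={R1,R3,R4,R5}
Step 7: commit R5 -> on_hand[A=53 B=22 C=24] avail[A=46 B=15 C=19] open={R1,R3,R4}
Step 8: reserve R6 A 1 -> on_hand[A=53 B=22 C=24] avail[A=45 B=15 C=19] open={R1,R3,R4,R6}
Step 9: reserve R7 B 9 -> on_hand[A=53 B=22 C=24] avail[A=45 B=6 C=19] open={R1,R3,R4,R6,R7}
Step 10: reserve R8 C 9 -> on_hand[A=53 B=22 C=24] avail[A=45 B=6 C=10] open={R1,R3,R4,R6,R7,R8}
Final available[A] = 45

Answer: 45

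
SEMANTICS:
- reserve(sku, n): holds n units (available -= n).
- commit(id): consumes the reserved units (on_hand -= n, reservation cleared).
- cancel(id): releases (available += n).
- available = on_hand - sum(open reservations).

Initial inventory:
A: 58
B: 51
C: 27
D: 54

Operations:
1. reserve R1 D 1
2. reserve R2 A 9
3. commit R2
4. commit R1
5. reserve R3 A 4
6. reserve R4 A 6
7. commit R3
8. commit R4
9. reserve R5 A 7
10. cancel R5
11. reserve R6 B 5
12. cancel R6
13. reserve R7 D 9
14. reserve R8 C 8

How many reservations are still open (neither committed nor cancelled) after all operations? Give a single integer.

Step 1: reserve R1 D 1 -> on_hand[A=58 B=51 C=27 D=54] avail[A=58 B=51 C=27 D=53] open={R1}
Step 2: reserve R2 A 9 -> on_hand[A=58 B=51 C=27 D=54] avail[A=49 B=51 C=27 D=53] open={R1,R2}
Step 3: commit R2 -> on_hand[A=49 B=51 C=27 D=54] avail[A=49 B=51 C=27 D=53] open={R1}
Step 4: commit R1 -> on_hand[A=49 B=51 C=27 D=53] avail[A=49 B=51 C=27 D=53] open={}
Step 5: reserve R3 A 4 -> on_hand[A=49 B=51 C=27 D=53] avail[A=45 B=51 C=27 D=53] open={R3}
Step 6: reserve R4 A 6 -> on_hand[A=49 B=51 C=27 D=53] avail[A=39 B=51 C=27 D=53] open={R3,R4}
Step 7: commit R3 -> on_hand[A=45 B=51 C=27 D=53] avail[A=39 B=51 C=27 D=53] open={R4}
Step 8: commit R4 -> on_hand[A=39 B=51 C=27 D=53] avail[A=39 B=51 C=27 D=53] open={}
Step 9: reserve R5 A 7 -> on_hand[A=39 B=51 C=27 D=53] avail[A=32 B=51 C=27 D=53] open={R5}
Step 10: cancel R5 -> on_hand[A=39 B=51 C=27 D=53] avail[A=39 B=51 C=27 D=53] open={}
Step 11: reserve R6 B 5 -> on_hand[A=39 B=51 C=27 D=53] avail[A=39 B=46 C=27 D=53] open={R6}
Step 12: cancel R6 -> on_hand[A=39 B=51 C=27 D=53] avail[A=39 B=51 C=27 D=53] open={}
Step 13: reserve R7 D 9 -> on_hand[A=39 B=51 C=27 D=53] avail[A=39 B=51 C=27 D=44] open={R7}
Step 14: reserve R8 C 8 -> on_hand[A=39 B=51 C=27 D=53] avail[A=39 B=51 C=19 D=44] open={R7,R8}
Open reservations: ['R7', 'R8'] -> 2

Answer: 2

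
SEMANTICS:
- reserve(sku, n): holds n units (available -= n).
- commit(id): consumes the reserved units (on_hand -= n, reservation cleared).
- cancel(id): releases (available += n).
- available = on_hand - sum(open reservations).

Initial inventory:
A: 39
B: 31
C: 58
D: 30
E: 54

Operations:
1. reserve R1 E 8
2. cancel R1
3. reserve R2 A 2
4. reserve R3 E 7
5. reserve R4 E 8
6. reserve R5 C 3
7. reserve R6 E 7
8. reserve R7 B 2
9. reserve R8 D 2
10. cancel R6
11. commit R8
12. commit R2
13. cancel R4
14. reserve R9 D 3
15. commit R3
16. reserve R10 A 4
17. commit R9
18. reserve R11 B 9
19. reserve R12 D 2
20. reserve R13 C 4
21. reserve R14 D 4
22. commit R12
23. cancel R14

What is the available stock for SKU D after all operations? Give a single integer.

Answer: 23

Derivation:
Step 1: reserve R1 E 8 -> on_hand[A=39 B=31 C=58 D=30 E=54] avail[A=39 B=31 C=58 D=30 E=46] open={R1}
Step 2: cancel R1 -> on_hand[A=39 B=31 C=58 D=30 E=54] avail[A=39 B=31 C=58 D=30 E=54] open={}
Step 3: reserve R2 A 2 -> on_hand[A=39 B=31 C=58 D=30 E=54] avail[A=37 B=31 C=58 D=30 E=54] open={R2}
Step 4: reserve R3 E 7 -> on_hand[A=39 B=31 C=58 D=30 E=54] avail[A=37 B=31 C=58 D=30 E=47] open={R2,R3}
Step 5: reserve R4 E 8 -> on_hand[A=39 B=31 C=58 D=30 E=54] avail[A=37 B=31 C=58 D=30 E=39] open={R2,R3,R4}
Step 6: reserve R5 C 3 -> on_hand[A=39 B=31 C=58 D=30 E=54] avail[A=37 B=31 C=55 D=30 E=39] open={R2,R3,R4,R5}
Step 7: reserve R6 E 7 -> on_hand[A=39 B=31 C=58 D=30 E=54] avail[A=37 B=31 C=55 D=30 E=32] open={R2,R3,R4,R5,R6}
Step 8: reserve R7 B 2 -> on_hand[A=39 B=31 C=58 D=30 E=54] avail[A=37 B=29 C=55 D=30 E=32] open={R2,R3,R4,R5,R6,R7}
Step 9: reserve R8 D 2 -> on_hand[A=39 B=31 C=58 D=30 E=54] avail[A=37 B=29 C=55 D=28 E=32] open={R2,R3,R4,R5,R6,R7,R8}
Step 10: cancel R6 -> on_hand[A=39 B=31 C=58 D=30 E=54] avail[A=37 B=29 C=55 D=28 E=39] open={R2,R3,R4,R5,R7,R8}
Step 11: commit R8 -> on_hand[A=39 B=31 C=58 D=28 E=54] avail[A=37 B=29 C=55 D=28 E=39] open={R2,R3,R4,R5,R7}
Step 12: commit R2 -> on_hand[A=37 B=31 C=58 D=28 E=54] avail[A=37 B=29 C=55 D=28 E=39] open={R3,R4,R5,R7}
Step 13: cancel R4 -> on_hand[A=37 B=31 C=58 D=28 E=54] avail[A=37 B=29 C=55 D=28 E=47] open={R3,R5,R7}
Step 14: reserve R9 D 3 -> on_hand[A=37 B=31 C=58 D=28 E=54] avail[A=37 B=29 C=55 D=25 E=47] open={R3,R5,R7,R9}
Step 15: commit R3 -> on_hand[A=37 B=31 C=58 D=28 E=47] avail[A=37 B=29 C=55 D=25 E=47] open={R5,R7,R9}
Step 16: reserve R10 A 4 -> on_hand[A=37 B=31 C=58 D=28 E=47] avail[A=33 B=29 C=55 D=25 E=47] open={R10,R5,R7,R9}
Step 17: commit R9 -> on_hand[A=37 B=31 C=58 D=25 E=47] avail[A=33 B=29 C=55 D=25 E=47] open={R10,R5,R7}
Step 18: reserve R11 B 9 -> on_hand[A=37 B=31 C=58 D=25 E=47] avail[A=33 B=20 C=55 D=25 E=47] open={R10,R11,R5,R7}
Step 19: reserve R12 D 2 -> on_hand[A=37 B=31 C=58 D=25 E=47] avail[A=33 B=20 C=55 D=23 E=47] open={R10,R11,R12,R5,R7}
Step 20: reserve R13 C 4 -> on_hand[A=37 B=31 C=58 D=25 E=47] avail[A=33 B=20 C=51 D=23 E=47] open={R10,R11,R12,R13,R5,R7}
Step 21: reserve R14 D 4 -> on_hand[A=37 B=31 C=58 D=25 E=47] avail[A=33 B=20 C=51 D=19 E=47] open={R10,R11,R12,R13,R14,R5,R7}
Step 22: commit R12 -> on_hand[A=37 B=31 C=58 D=23 E=47] avail[A=33 B=20 C=51 D=19 E=47] open={R10,R11,R13,R14,R5,R7}
Step 23: cancel R14 -> on_hand[A=37 B=31 C=58 D=23 E=47] avail[A=33 B=20 C=51 D=23 E=47] open={R10,R11,R13,R5,R7}
Final available[D] = 23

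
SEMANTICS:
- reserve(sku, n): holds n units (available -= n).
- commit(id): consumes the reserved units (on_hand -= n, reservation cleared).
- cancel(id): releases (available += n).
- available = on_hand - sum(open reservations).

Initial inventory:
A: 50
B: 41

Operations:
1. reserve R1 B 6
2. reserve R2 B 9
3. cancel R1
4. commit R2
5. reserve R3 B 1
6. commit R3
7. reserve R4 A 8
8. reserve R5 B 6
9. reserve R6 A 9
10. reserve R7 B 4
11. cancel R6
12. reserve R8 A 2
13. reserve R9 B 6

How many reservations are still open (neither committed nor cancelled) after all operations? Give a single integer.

Step 1: reserve R1 B 6 -> on_hand[A=50 B=41] avail[A=50 B=35] open={R1}
Step 2: reserve R2 B 9 -> on_hand[A=50 B=41] avail[A=50 B=26] open={R1,R2}
Step 3: cancel R1 -> on_hand[A=50 B=41] avail[A=50 B=32] open={R2}
Step 4: commit R2 -> on_hand[A=50 B=32] avail[A=50 B=32] open={}
Step 5: reserve R3 B 1 -> on_hand[A=50 B=32] avail[A=50 B=31] open={R3}
Step 6: commit R3 -> on_hand[A=50 B=31] avail[A=50 B=31] open={}
Step 7: reserve R4 A 8 -> on_hand[A=50 B=31] avail[A=42 B=31] open={R4}
Step 8: reserve R5 B 6 -> on_hand[A=50 B=31] avail[A=42 B=25] open={R4,R5}
Step 9: reserve R6 A 9 -> on_hand[A=50 B=31] avail[A=33 B=25] open={R4,R5,R6}
Step 10: reserve R7 B 4 -> on_hand[A=50 B=31] avail[A=33 B=21] open={R4,R5,R6,R7}
Step 11: cancel R6 -> on_hand[A=50 B=31] avail[A=42 B=21] open={R4,R5,R7}
Step 12: reserve R8 A 2 -> on_hand[A=50 B=31] avail[A=40 B=21] open={R4,R5,R7,R8}
Step 13: reserve R9 B 6 -> on_hand[A=50 B=31] avail[A=40 B=15] open={R4,R5,R7,R8,R9}
Open reservations: ['R4', 'R5', 'R7', 'R8', 'R9'] -> 5

Answer: 5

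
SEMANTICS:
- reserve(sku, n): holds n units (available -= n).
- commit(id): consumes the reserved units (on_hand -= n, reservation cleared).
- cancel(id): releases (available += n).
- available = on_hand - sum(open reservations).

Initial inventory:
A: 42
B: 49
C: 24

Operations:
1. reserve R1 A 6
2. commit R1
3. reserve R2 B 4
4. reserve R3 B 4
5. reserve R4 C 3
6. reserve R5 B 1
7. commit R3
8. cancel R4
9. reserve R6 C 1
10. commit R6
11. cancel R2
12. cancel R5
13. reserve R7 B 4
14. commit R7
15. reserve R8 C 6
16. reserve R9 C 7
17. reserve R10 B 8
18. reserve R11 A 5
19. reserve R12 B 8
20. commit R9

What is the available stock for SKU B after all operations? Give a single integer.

Step 1: reserve R1 A 6 -> on_hand[A=42 B=49 C=24] avail[A=36 B=49 C=24] open={R1}
Step 2: commit R1 -> on_hand[A=36 B=49 C=24] avail[A=36 B=49 C=24] open={}
Step 3: reserve R2 B 4 -> on_hand[A=36 B=49 C=24] avail[A=36 B=45 C=24] open={R2}
Step 4: reserve R3 B 4 -> on_hand[A=36 B=49 C=24] avail[A=36 B=41 C=24] open={R2,R3}
Step 5: reserve R4 C 3 -> on_hand[A=36 B=49 C=24] avail[A=36 B=41 C=21] open={R2,R3,R4}
Step 6: reserve R5 B 1 -> on_hand[A=36 B=49 C=24] avail[A=36 B=40 C=21] open={R2,R3,R4,R5}
Step 7: commit R3 -> on_hand[A=36 B=45 C=24] avail[A=36 B=40 C=21] open={R2,R4,R5}
Step 8: cancel R4 -> on_hand[A=36 B=45 C=24] avail[A=36 B=40 C=24] open={R2,R5}
Step 9: reserve R6 C 1 -> on_hand[A=36 B=45 C=24] avail[A=36 B=40 C=23] open={R2,R5,R6}
Step 10: commit R6 -> on_hand[A=36 B=45 C=23] avail[A=36 B=40 C=23] open={R2,R5}
Step 11: cancel R2 -> on_hand[A=36 B=45 C=23] avail[A=36 B=44 C=23] open={R5}
Step 12: cancel R5 -> on_hand[A=36 B=45 C=23] avail[A=36 B=45 C=23] open={}
Step 13: reserve R7 B 4 -> on_hand[A=36 B=45 C=23] avail[A=36 B=41 C=23] open={R7}
Step 14: commit R7 -> on_hand[A=36 B=41 C=23] avail[A=36 B=41 C=23] open={}
Step 15: reserve R8 C 6 -> on_hand[A=36 B=41 C=23] avail[A=36 B=41 C=17] open={R8}
Step 16: reserve R9 C 7 -> on_hand[A=36 B=41 C=23] avail[A=36 B=41 C=10] open={R8,R9}
Step 17: reserve R10 B 8 -> on_hand[A=36 B=41 C=23] avail[A=36 B=33 C=10] open={R10,R8,R9}
Step 18: reserve R11 A 5 -> on_hand[A=36 B=41 C=23] avail[A=31 B=33 C=10] open={R10,R11,R8,R9}
Step 19: reserve R12 B 8 -> on_hand[A=36 B=41 C=23] avail[A=31 B=25 C=10] open={R10,R11,R12,R8,R9}
Step 20: commit R9 -> on_hand[A=36 B=41 C=16] avail[A=31 B=25 C=10] open={R10,R11,R12,R8}
Final available[B] = 25

Answer: 25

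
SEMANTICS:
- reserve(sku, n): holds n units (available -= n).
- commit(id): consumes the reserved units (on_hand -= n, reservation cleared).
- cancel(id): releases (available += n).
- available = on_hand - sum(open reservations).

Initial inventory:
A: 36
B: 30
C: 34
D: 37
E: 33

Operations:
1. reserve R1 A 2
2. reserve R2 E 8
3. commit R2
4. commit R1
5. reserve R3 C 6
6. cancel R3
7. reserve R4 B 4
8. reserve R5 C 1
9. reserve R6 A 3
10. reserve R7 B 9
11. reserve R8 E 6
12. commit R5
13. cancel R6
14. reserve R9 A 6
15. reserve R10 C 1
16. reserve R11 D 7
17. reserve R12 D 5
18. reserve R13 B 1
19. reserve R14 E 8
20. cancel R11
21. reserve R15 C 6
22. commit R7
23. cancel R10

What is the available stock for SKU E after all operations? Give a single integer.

Step 1: reserve R1 A 2 -> on_hand[A=36 B=30 C=34 D=37 E=33] avail[A=34 B=30 C=34 D=37 E=33] open={R1}
Step 2: reserve R2 E 8 -> on_hand[A=36 B=30 C=34 D=37 E=33] avail[A=34 B=30 C=34 D=37 E=25] open={R1,R2}
Step 3: commit R2 -> on_hand[A=36 B=30 C=34 D=37 E=25] avail[A=34 B=30 C=34 D=37 E=25] open={R1}
Step 4: commit R1 -> on_hand[A=34 B=30 C=34 D=37 E=25] avail[A=34 B=30 C=34 D=37 E=25] open={}
Step 5: reserve R3 C 6 -> on_hand[A=34 B=30 C=34 D=37 E=25] avail[A=34 B=30 C=28 D=37 E=25] open={R3}
Step 6: cancel R3 -> on_hand[A=34 B=30 C=34 D=37 E=25] avail[A=34 B=30 C=34 D=37 E=25] open={}
Step 7: reserve R4 B 4 -> on_hand[A=34 B=30 C=34 D=37 E=25] avail[A=34 B=26 C=34 D=37 E=25] open={R4}
Step 8: reserve R5 C 1 -> on_hand[A=34 B=30 C=34 D=37 E=25] avail[A=34 B=26 C=33 D=37 E=25] open={R4,R5}
Step 9: reserve R6 A 3 -> on_hand[A=34 B=30 C=34 D=37 E=25] avail[A=31 B=26 C=33 D=37 E=25] open={R4,R5,R6}
Step 10: reserve R7 B 9 -> on_hand[A=34 B=30 C=34 D=37 E=25] avail[A=31 B=17 C=33 D=37 E=25] open={R4,R5,R6,R7}
Step 11: reserve R8 E 6 -> on_hand[A=34 B=30 C=34 D=37 E=25] avail[A=31 B=17 C=33 D=37 E=19] open={R4,R5,R6,R7,R8}
Step 12: commit R5 -> on_hand[A=34 B=30 C=33 D=37 E=25] avail[A=31 B=17 C=33 D=37 E=19] open={R4,R6,R7,R8}
Step 13: cancel R6 -> on_hand[A=34 B=30 C=33 D=37 E=25] avail[A=34 B=17 C=33 D=37 E=19] open={R4,R7,R8}
Step 14: reserve R9 A 6 -> on_hand[A=34 B=30 C=33 D=37 E=25] avail[A=28 B=17 C=33 D=37 E=19] open={R4,R7,R8,R9}
Step 15: reserve R10 C 1 -> on_hand[A=34 B=30 C=33 D=37 E=25] avail[A=28 B=17 C=32 D=37 E=19] open={R10,R4,R7,R8,R9}
Step 16: reserve R11 D 7 -> on_hand[A=34 B=30 C=33 D=37 E=25] avail[A=28 B=17 C=32 D=30 E=19] open={R10,R11,R4,R7,R8,R9}
Step 17: reserve R12 D 5 -> on_hand[A=34 B=30 C=33 D=37 E=25] avail[A=28 B=17 C=32 D=25 E=19] open={R10,R11,R12,R4,R7,R8,R9}
Step 18: reserve R13 B 1 -> on_hand[A=34 B=30 C=33 D=37 E=25] avail[A=28 B=16 C=32 D=25 E=19] open={R10,R11,R12,R13,R4,R7,R8,R9}
Step 19: reserve R14 E 8 -> on_hand[A=34 B=30 C=33 D=37 E=25] avail[A=28 B=16 C=32 D=25 E=11] open={R10,R11,R12,R13,R14,R4,R7,R8,R9}
Step 20: cancel R11 -> on_hand[A=34 B=30 C=33 D=37 E=25] avail[A=28 B=16 C=32 D=32 E=11] open={R10,R12,R13,R14,R4,R7,R8,R9}
Step 21: reserve R15 C 6 -> on_hand[A=34 B=30 C=33 D=37 E=25] avail[A=28 B=16 C=26 D=32 E=11] open={R10,R12,R13,R14,R15,R4,R7,R8,R9}
Step 22: commit R7 -> on_hand[A=34 B=21 C=33 D=37 E=25] avail[A=28 B=16 C=26 D=32 E=11] open={R10,R12,R13,R14,R15,R4,R8,R9}
Step 23: cancel R10 -> on_hand[A=34 B=21 C=33 D=37 E=25] avail[A=28 B=16 C=27 D=32 E=11] open={R12,R13,R14,R15,R4,R8,R9}
Final available[E] = 11

Answer: 11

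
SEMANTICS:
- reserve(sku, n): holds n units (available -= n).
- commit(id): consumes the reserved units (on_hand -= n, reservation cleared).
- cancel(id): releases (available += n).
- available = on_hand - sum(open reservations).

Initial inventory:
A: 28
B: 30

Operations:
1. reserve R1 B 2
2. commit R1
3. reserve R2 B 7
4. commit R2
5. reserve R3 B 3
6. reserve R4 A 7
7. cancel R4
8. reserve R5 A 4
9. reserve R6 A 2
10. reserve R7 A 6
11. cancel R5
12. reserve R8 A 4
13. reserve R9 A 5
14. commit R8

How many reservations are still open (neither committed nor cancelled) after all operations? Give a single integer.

Step 1: reserve R1 B 2 -> on_hand[A=28 B=30] avail[A=28 B=28] open={R1}
Step 2: commit R1 -> on_hand[A=28 B=28] avail[A=28 B=28] open={}
Step 3: reserve R2 B 7 -> on_hand[A=28 B=28] avail[A=28 B=21] open={R2}
Step 4: commit R2 -> on_hand[A=28 B=21] avail[A=28 B=21] open={}
Step 5: reserve R3 B 3 -> on_hand[A=28 B=21] avail[A=28 B=18] open={R3}
Step 6: reserve R4 A 7 -> on_hand[A=28 B=21] avail[A=21 B=18] open={R3,R4}
Step 7: cancel R4 -> on_hand[A=28 B=21] avail[A=28 B=18] open={R3}
Step 8: reserve R5 A 4 -> on_hand[A=28 B=21] avail[A=24 B=18] open={R3,R5}
Step 9: reserve R6 A 2 -> on_hand[A=28 B=21] avail[A=22 B=18] open={R3,R5,R6}
Step 10: reserve R7 A 6 -> on_hand[A=28 B=21] avail[A=16 B=18] open={R3,R5,R6,R7}
Step 11: cancel R5 -> on_hand[A=28 B=21] avail[A=20 B=18] open={R3,R6,R7}
Step 12: reserve R8 A 4 -> on_hand[A=28 B=21] avail[A=16 B=18] open={R3,R6,R7,R8}
Step 13: reserve R9 A 5 -> on_hand[A=28 B=21] avail[A=11 B=18] open={R3,R6,R7,R8,R9}
Step 14: commit R8 -> on_hand[A=24 B=21] avail[A=11 B=18] open={R3,R6,R7,R9}
Open reservations: ['R3', 'R6', 'R7', 'R9'] -> 4

Answer: 4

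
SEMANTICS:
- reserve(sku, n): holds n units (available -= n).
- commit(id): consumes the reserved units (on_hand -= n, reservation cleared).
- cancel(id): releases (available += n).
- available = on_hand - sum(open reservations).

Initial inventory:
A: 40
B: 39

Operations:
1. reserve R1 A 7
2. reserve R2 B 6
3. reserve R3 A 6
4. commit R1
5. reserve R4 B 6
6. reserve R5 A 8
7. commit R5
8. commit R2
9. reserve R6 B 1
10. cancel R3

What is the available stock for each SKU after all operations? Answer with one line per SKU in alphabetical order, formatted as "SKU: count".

Answer: A: 25
B: 26

Derivation:
Step 1: reserve R1 A 7 -> on_hand[A=40 B=39] avail[A=33 B=39] open={R1}
Step 2: reserve R2 B 6 -> on_hand[A=40 B=39] avail[A=33 B=33] open={R1,R2}
Step 3: reserve R3 A 6 -> on_hand[A=40 B=39] avail[A=27 B=33] open={R1,R2,R3}
Step 4: commit R1 -> on_hand[A=33 B=39] avail[A=27 B=33] open={R2,R3}
Step 5: reserve R4 B 6 -> on_hand[A=33 B=39] avail[A=27 B=27] open={R2,R3,R4}
Step 6: reserve R5 A 8 -> on_hand[A=33 B=39] avail[A=19 B=27] open={R2,R3,R4,R5}
Step 7: commit R5 -> on_hand[A=25 B=39] avail[A=19 B=27] open={R2,R3,R4}
Step 8: commit R2 -> on_hand[A=25 B=33] avail[A=19 B=27] open={R3,R4}
Step 9: reserve R6 B 1 -> on_hand[A=25 B=33] avail[A=19 B=26] open={R3,R4,R6}
Step 10: cancel R3 -> on_hand[A=25 B=33] avail[A=25 B=26] open={R4,R6}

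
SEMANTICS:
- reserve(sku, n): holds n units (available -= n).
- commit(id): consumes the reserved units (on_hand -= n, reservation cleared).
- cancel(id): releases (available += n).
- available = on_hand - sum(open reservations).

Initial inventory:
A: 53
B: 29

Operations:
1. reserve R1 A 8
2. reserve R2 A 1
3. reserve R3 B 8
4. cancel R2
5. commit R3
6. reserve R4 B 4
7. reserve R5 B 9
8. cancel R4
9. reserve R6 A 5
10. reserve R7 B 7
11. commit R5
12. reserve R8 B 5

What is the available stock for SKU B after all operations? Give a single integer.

Step 1: reserve R1 A 8 -> on_hand[A=53 B=29] avail[A=45 B=29] open={R1}
Step 2: reserve R2 A 1 -> on_hand[A=53 B=29] avail[A=44 B=29] open={R1,R2}
Step 3: reserve R3 B 8 -> on_hand[A=53 B=29] avail[A=44 B=21] open={R1,R2,R3}
Step 4: cancel R2 -> on_hand[A=53 B=29] avail[A=45 B=21] open={R1,R3}
Step 5: commit R3 -> on_hand[A=53 B=21] avail[A=45 B=21] open={R1}
Step 6: reserve R4 B 4 -> on_hand[A=53 B=21] avail[A=45 B=17] open={R1,R4}
Step 7: reserve R5 B 9 -> on_hand[A=53 B=21] avail[A=45 B=8] open={R1,R4,R5}
Step 8: cancel R4 -> on_hand[A=53 B=21] avail[A=45 B=12] open={R1,R5}
Step 9: reserve R6 A 5 -> on_hand[A=53 B=21] avail[A=40 B=12] open={R1,R5,R6}
Step 10: reserve R7 B 7 -> on_hand[A=53 B=21] avail[A=40 B=5] open={R1,R5,R6,R7}
Step 11: commit R5 -> on_hand[A=53 B=12] avail[A=40 B=5] open={R1,R6,R7}
Step 12: reserve R8 B 5 -> on_hand[A=53 B=12] avail[A=40 B=0] open={R1,R6,R7,R8}
Final available[B] = 0

Answer: 0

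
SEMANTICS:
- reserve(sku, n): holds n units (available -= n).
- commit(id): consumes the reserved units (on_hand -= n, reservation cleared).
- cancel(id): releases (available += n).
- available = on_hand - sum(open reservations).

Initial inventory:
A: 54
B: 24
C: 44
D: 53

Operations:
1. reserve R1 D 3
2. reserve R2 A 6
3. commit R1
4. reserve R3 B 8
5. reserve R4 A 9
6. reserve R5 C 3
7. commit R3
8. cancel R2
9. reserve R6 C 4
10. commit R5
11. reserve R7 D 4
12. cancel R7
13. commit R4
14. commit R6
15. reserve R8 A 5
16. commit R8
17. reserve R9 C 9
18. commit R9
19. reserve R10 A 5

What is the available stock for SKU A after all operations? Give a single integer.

Step 1: reserve R1 D 3 -> on_hand[A=54 B=24 C=44 D=53] avail[A=54 B=24 C=44 D=50] open={R1}
Step 2: reserve R2 A 6 -> on_hand[A=54 B=24 C=44 D=53] avail[A=48 B=24 C=44 D=50] open={R1,R2}
Step 3: commit R1 -> on_hand[A=54 B=24 C=44 D=50] avail[A=48 B=24 C=44 D=50] open={R2}
Step 4: reserve R3 B 8 -> on_hand[A=54 B=24 C=44 D=50] avail[A=48 B=16 C=44 D=50] open={R2,R3}
Step 5: reserve R4 A 9 -> on_hand[A=54 B=24 C=44 D=50] avail[A=39 B=16 C=44 D=50] open={R2,R3,R4}
Step 6: reserve R5 C 3 -> on_hand[A=54 B=24 C=44 D=50] avail[A=39 B=16 C=41 D=50] open={R2,R3,R4,R5}
Step 7: commit R3 -> on_hand[A=54 B=16 C=44 D=50] avail[A=39 B=16 C=41 D=50] open={R2,R4,R5}
Step 8: cancel R2 -> on_hand[A=54 B=16 C=44 D=50] avail[A=45 B=16 C=41 D=50] open={R4,R5}
Step 9: reserve R6 C 4 -> on_hand[A=54 B=16 C=44 D=50] avail[A=45 B=16 C=37 D=50] open={R4,R5,R6}
Step 10: commit R5 -> on_hand[A=54 B=16 C=41 D=50] avail[A=45 B=16 C=37 D=50] open={R4,R6}
Step 11: reserve R7 D 4 -> on_hand[A=54 B=16 C=41 D=50] avail[A=45 B=16 C=37 D=46] open={R4,R6,R7}
Step 12: cancel R7 -> on_hand[A=54 B=16 C=41 D=50] avail[A=45 B=16 C=37 D=50] open={R4,R6}
Step 13: commit R4 -> on_hand[A=45 B=16 C=41 D=50] avail[A=45 B=16 C=37 D=50] open={R6}
Step 14: commit R6 -> on_hand[A=45 B=16 C=37 D=50] avail[A=45 B=16 C=37 D=50] open={}
Step 15: reserve R8 A 5 -> on_hand[A=45 B=16 C=37 D=50] avail[A=40 B=16 C=37 D=50] open={R8}
Step 16: commit R8 -> on_hand[A=40 B=16 C=37 D=50] avail[A=40 B=16 C=37 D=50] open={}
Step 17: reserve R9 C 9 -> on_hand[A=40 B=16 C=37 D=50] avail[A=40 B=16 C=28 D=50] open={R9}
Step 18: commit R9 -> on_hand[A=40 B=16 C=28 D=50] avail[A=40 B=16 C=28 D=50] open={}
Step 19: reserve R10 A 5 -> on_hand[A=40 B=16 C=28 D=50] avail[A=35 B=16 C=28 D=50] open={R10}
Final available[A] = 35

Answer: 35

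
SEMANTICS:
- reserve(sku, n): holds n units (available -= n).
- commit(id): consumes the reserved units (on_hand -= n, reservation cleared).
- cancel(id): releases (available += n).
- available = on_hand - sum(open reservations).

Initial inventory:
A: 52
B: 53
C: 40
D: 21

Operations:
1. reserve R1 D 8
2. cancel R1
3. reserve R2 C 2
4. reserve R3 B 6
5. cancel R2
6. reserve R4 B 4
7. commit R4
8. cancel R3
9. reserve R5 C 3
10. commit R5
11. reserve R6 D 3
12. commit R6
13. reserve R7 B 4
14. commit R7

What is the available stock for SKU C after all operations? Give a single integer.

Answer: 37

Derivation:
Step 1: reserve R1 D 8 -> on_hand[A=52 B=53 C=40 D=21] avail[A=52 B=53 C=40 D=13] open={R1}
Step 2: cancel R1 -> on_hand[A=52 B=53 C=40 D=21] avail[A=52 B=53 C=40 D=21] open={}
Step 3: reserve R2 C 2 -> on_hand[A=52 B=53 C=40 D=21] avail[A=52 B=53 C=38 D=21] open={R2}
Step 4: reserve R3 B 6 -> on_hand[A=52 B=53 C=40 D=21] avail[A=52 B=47 C=38 D=21] open={R2,R3}
Step 5: cancel R2 -> on_hand[A=52 B=53 C=40 D=21] avail[A=52 B=47 C=40 D=21] open={R3}
Step 6: reserve R4 B 4 -> on_hand[A=52 B=53 C=40 D=21] avail[A=52 B=43 C=40 D=21] open={R3,R4}
Step 7: commit R4 -> on_hand[A=52 B=49 C=40 D=21] avail[A=52 B=43 C=40 D=21] open={R3}
Step 8: cancel R3 -> on_hand[A=52 B=49 C=40 D=21] avail[A=52 B=49 C=40 D=21] open={}
Step 9: reserve R5 C 3 -> on_hand[A=52 B=49 C=40 D=21] avail[A=52 B=49 C=37 D=21] open={R5}
Step 10: commit R5 -> on_hand[A=52 B=49 C=37 D=21] avail[A=52 B=49 C=37 D=21] open={}
Step 11: reserve R6 D 3 -> on_hand[A=52 B=49 C=37 D=21] avail[A=52 B=49 C=37 D=18] open={R6}
Step 12: commit R6 -> on_hand[A=52 B=49 C=37 D=18] avail[A=52 B=49 C=37 D=18] open={}
Step 13: reserve R7 B 4 -> on_hand[A=52 B=49 C=37 D=18] avail[A=52 B=45 C=37 D=18] open={R7}
Step 14: commit R7 -> on_hand[A=52 B=45 C=37 D=18] avail[A=52 B=45 C=37 D=18] open={}
Final available[C] = 37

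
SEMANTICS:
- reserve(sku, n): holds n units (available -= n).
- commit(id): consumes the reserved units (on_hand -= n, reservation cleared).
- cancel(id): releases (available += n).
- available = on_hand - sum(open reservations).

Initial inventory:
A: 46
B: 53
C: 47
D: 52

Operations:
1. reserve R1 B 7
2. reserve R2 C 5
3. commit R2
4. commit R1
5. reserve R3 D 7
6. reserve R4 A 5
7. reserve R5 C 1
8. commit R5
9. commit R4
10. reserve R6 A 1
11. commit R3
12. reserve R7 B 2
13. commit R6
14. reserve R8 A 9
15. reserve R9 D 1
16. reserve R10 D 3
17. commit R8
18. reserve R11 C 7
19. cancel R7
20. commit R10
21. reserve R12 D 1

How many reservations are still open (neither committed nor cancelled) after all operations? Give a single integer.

Step 1: reserve R1 B 7 -> on_hand[A=46 B=53 C=47 D=52] avail[A=46 B=46 C=47 D=52] open={R1}
Step 2: reserve R2 C 5 -> on_hand[A=46 B=53 C=47 D=52] avail[A=46 B=46 C=42 D=52] open={R1,R2}
Step 3: commit R2 -> on_hand[A=46 B=53 C=42 D=52] avail[A=46 B=46 C=42 D=52] open={R1}
Step 4: commit R1 -> on_hand[A=46 B=46 C=42 D=52] avail[A=46 B=46 C=42 D=52] open={}
Step 5: reserve R3 D 7 -> on_hand[A=46 B=46 C=42 D=52] avail[A=46 B=46 C=42 D=45] open={R3}
Step 6: reserve R4 A 5 -> on_hand[A=46 B=46 C=42 D=52] avail[A=41 B=46 C=42 D=45] open={R3,R4}
Step 7: reserve R5 C 1 -> on_hand[A=46 B=46 C=42 D=52] avail[A=41 B=46 C=41 D=45] open={R3,R4,R5}
Step 8: commit R5 -> on_hand[A=46 B=46 C=41 D=52] avail[A=41 B=46 C=41 D=45] open={R3,R4}
Step 9: commit R4 -> on_hand[A=41 B=46 C=41 D=52] avail[A=41 B=46 C=41 D=45] open={R3}
Step 10: reserve R6 A 1 -> on_hand[A=41 B=46 C=41 D=52] avail[A=40 B=46 C=41 D=45] open={R3,R6}
Step 11: commit R3 -> on_hand[A=41 B=46 C=41 D=45] avail[A=40 B=46 C=41 D=45] open={R6}
Step 12: reserve R7 B 2 -> on_hand[A=41 B=46 C=41 D=45] avail[A=40 B=44 C=41 D=45] open={R6,R7}
Step 13: commit R6 -> on_hand[A=40 B=46 C=41 D=45] avail[A=40 B=44 C=41 D=45] open={R7}
Step 14: reserve R8 A 9 -> on_hand[A=40 B=46 C=41 D=45] avail[A=31 B=44 C=41 D=45] open={R7,R8}
Step 15: reserve R9 D 1 -> on_hand[A=40 B=46 C=41 D=45] avail[A=31 B=44 C=41 D=44] open={R7,R8,R9}
Step 16: reserve R10 D 3 -> on_hand[A=40 B=46 C=41 D=45] avail[A=31 B=44 C=41 D=41] open={R10,R7,R8,R9}
Step 17: commit R8 -> on_hand[A=31 B=46 C=41 D=45] avail[A=31 B=44 C=41 D=41] open={R10,R7,R9}
Step 18: reserve R11 C 7 -> on_hand[A=31 B=46 C=41 D=45] avail[A=31 B=44 C=34 D=41] open={R10,R11,R7,R9}
Step 19: cancel R7 -> on_hand[A=31 B=46 C=41 D=45] avail[A=31 B=46 C=34 D=41] open={R10,R11,R9}
Step 20: commit R10 -> on_hand[A=31 B=46 C=41 D=42] avail[A=31 B=46 C=34 D=41] open={R11,R9}
Step 21: reserve R12 D 1 -> on_hand[A=31 B=46 C=41 D=42] avail[A=31 B=46 C=34 D=40] open={R11,R12,R9}
Open reservations: ['R11', 'R12', 'R9'] -> 3

Answer: 3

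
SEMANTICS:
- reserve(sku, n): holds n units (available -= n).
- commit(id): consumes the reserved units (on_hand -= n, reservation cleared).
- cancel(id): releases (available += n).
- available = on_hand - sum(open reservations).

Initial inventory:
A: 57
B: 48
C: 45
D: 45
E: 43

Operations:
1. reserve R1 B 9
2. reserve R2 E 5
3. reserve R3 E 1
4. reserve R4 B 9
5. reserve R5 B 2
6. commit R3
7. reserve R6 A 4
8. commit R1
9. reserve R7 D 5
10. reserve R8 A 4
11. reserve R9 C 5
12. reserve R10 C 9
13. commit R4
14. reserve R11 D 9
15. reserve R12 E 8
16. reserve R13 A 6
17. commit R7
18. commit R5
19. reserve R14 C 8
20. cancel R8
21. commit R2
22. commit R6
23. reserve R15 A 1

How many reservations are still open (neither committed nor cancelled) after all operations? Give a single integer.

Answer: 7

Derivation:
Step 1: reserve R1 B 9 -> on_hand[A=57 B=48 C=45 D=45 E=43] avail[A=57 B=39 C=45 D=45 E=43] open={R1}
Step 2: reserve R2 E 5 -> on_hand[A=57 B=48 C=45 D=45 E=43] avail[A=57 B=39 C=45 D=45 E=38] open={R1,R2}
Step 3: reserve R3 E 1 -> on_hand[A=57 B=48 C=45 D=45 E=43] avail[A=57 B=39 C=45 D=45 E=37] open={R1,R2,R3}
Step 4: reserve R4 B 9 -> on_hand[A=57 B=48 C=45 D=45 E=43] avail[A=57 B=30 C=45 D=45 E=37] open={R1,R2,R3,R4}
Step 5: reserve R5 B 2 -> on_hand[A=57 B=48 C=45 D=45 E=43] avail[A=57 B=28 C=45 D=45 E=37] open={R1,R2,R3,R4,R5}
Step 6: commit R3 -> on_hand[A=57 B=48 C=45 D=45 E=42] avail[A=57 B=28 C=45 D=45 E=37] open={R1,R2,R4,R5}
Step 7: reserve R6 A 4 -> on_hand[A=57 B=48 C=45 D=45 E=42] avail[A=53 B=28 C=45 D=45 E=37] open={R1,R2,R4,R5,R6}
Step 8: commit R1 -> on_hand[A=57 B=39 C=45 D=45 E=42] avail[A=53 B=28 C=45 D=45 E=37] open={R2,R4,R5,R6}
Step 9: reserve R7 D 5 -> on_hand[A=57 B=39 C=45 D=45 E=42] avail[A=53 B=28 C=45 D=40 E=37] open={R2,R4,R5,R6,R7}
Step 10: reserve R8 A 4 -> on_hand[A=57 B=39 C=45 D=45 E=42] avail[A=49 B=28 C=45 D=40 E=37] open={R2,R4,R5,R6,R7,R8}
Step 11: reserve R9 C 5 -> on_hand[A=57 B=39 C=45 D=45 E=42] avail[A=49 B=28 C=40 D=40 E=37] open={R2,R4,R5,R6,R7,R8,R9}
Step 12: reserve R10 C 9 -> on_hand[A=57 B=39 C=45 D=45 E=42] avail[A=49 B=28 C=31 D=40 E=37] open={R10,R2,R4,R5,R6,R7,R8,R9}
Step 13: commit R4 -> on_hand[A=57 B=30 C=45 D=45 E=42] avail[A=49 B=28 C=31 D=40 E=37] open={R10,R2,R5,R6,R7,R8,R9}
Step 14: reserve R11 D 9 -> on_hand[A=57 B=30 C=45 D=45 E=42] avail[A=49 B=28 C=31 D=31 E=37] open={R10,R11,R2,R5,R6,R7,R8,R9}
Step 15: reserve R12 E 8 -> on_hand[A=57 B=30 C=45 D=45 E=42] avail[A=49 B=28 C=31 D=31 E=29] open={R10,R11,R12,R2,R5,R6,R7,R8,R9}
Step 16: reserve R13 A 6 -> on_hand[A=57 B=30 C=45 D=45 E=42] avail[A=43 B=28 C=31 D=31 E=29] open={R10,R11,R12,R13,R2,R5,R6,R7,R8,R9}
Step 17: commit R7 -> on_hand[A=57 B=30 C=45 D=40 E=42] avail[A=43 B=28 C=31 D=31 E=29] open={R10,R11,R12,R13,R2,R5,R6,R8,R9}
Step 18: commit R5 -> on_hand[A=57 B=28 C=45 D=40 E=42] avail[A=43 B=28 C=31 D=31 E=29] open={R10,R11,R12,R13,R2,R6,R8,R9}
Step 19: reserve R14 C 8 -> on_hand[A=57 B=28 C=45 D=40 E=42] avail[A=43 B=28 C=23 D=31 E=29] open={R10,R11,R12,R13,R14,R2,R6,R8,R9}
Step 20: cancel R8 -> on_hand[A=57 B=28 C=45 D=40 E=42] avail[A=47 B=28 C=23 D=31 E=29] open={R10,R11,R12,R13,R14,R2,R6,R9}
Step 21: commit R2 -> on_hand[A=57 B=28 C=45 D=40 E=37] avail[A=47 B=28 C=23 D=31 E=29] open={R10,R11,R12,R13,R14,R6,R9}
Step 22: commit R6 -> on_hand[A=53 B=28 C=45 D=40 E=37] avail[A=47 B=28 C=23 D=31 E=29] open={R10,R11,R12,R13,R14,R9}
Step 23: reserve R15 A 1 -> on_hand[A=53 B=28 C=45 D=40 E=37] avail[A=46 B=28 C=23 D=31 E=29] open={R10,R11,R12,R13,R14,R15,R9}
Open reservations: ['R10', 'R11', 'R12', 'R13', 'R14', 'R15', 'R9'] -> 7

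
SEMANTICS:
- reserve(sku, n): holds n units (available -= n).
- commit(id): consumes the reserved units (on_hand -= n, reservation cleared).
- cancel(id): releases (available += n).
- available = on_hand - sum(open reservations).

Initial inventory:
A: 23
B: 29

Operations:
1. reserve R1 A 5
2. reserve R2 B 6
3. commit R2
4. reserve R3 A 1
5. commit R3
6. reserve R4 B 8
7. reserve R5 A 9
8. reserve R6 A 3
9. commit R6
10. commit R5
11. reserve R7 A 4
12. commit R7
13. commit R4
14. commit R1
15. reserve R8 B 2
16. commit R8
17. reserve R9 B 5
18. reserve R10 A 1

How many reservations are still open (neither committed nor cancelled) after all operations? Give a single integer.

Answer: 2

Derivation:
Step 1: reserve R1 A 5 -> on_hand[A=23 B=29] avail[A=18 B=29] open={R1}
Step 2: reserve R2 B 6 -> on_hand[A=23 B=29] avail[A=18 B=23] open={R1,R2}
Step 3: commit R2 -> on_hand[A=23 B=23] avail[A=18 B=23] open={R1}
Step 4: reserve R3 A 1 -> on_hand[A=23 B=23] avail[A=17 B=23] open={R1,R3}
Step 5: commit R3 -> on_hand[A=22 B=23] avail[A=17 B=23] open={R1}
Step 6: reserve R4 B 8 -> on_hand[A=22 B=23] avail[A=17 B=15] open={R1,R4}
Step 7: reserve R5 A 9 -> on_hand[A=22 B=23] avail[A=8 B=15] open={R1,R4,R5}
Step 8: reserve R6 A 3 -> on_hand[A=22 B=23] avail[A=5 B=15] open={R1,R4,R5,R6}
Step 9: commit R6 -> on_hand[A=19 B=23] avail[A=5 B=15] open={R1,R4,R5}
Step 10: commit R5 -> on_hand[A=10 B=23] avail[A=5 B=15] open={R1,R4}
Step 11: reserve R7 A 4 -> on_hand[A=10 B=23] avail[A=1 B=15] open={R1,R4,R7}
Step 12: commit R7 -> on_hand[A=6 B=23] avail[A=1 B=15] open={R1,R4}
Step 13: commit R4 -> on_hand[A=6 B=15] avail[A=1 B=15] open={R1}
Step 14: commit R1 -> on_hand[A=1 B=15] avail[A=1 B=15] open={}
Step 15: reserve R8 B 2 -> on_hand[A=1 B=15] avail[A=1 B=13] open={R8}
Step 16: commit R8 -> on_hand[A=1 B=13] avail[A=1 B=13] open={}
Step 17: reserve R9 B 5 -> on_hand[A=1 B=13] avail[A=1 B=8] open={R9}
Step 18: reserve R10 A 1 -> on_hand[A=1 B=13] avail[A=0 B=8] open={R10,R9}
Open reservations: ['R10', 'R9'] -> 2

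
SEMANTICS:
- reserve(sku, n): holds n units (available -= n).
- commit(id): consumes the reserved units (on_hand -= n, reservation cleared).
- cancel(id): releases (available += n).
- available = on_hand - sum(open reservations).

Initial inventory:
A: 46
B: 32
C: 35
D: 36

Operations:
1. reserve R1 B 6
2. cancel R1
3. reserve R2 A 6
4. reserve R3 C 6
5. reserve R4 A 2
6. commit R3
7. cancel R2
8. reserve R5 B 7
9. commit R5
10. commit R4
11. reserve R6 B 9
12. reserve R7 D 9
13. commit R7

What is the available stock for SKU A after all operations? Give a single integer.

Answer: 44

Derivation:
Step 1: reserve R1 B 6 -> on_hand[A=46 B=32 C=35 D=36] avail[A=46 B=26 C=35 D=36] open={R1}
Step 2: cancel R1 -> on_hand[A=46 B=32 C=35 D=36] avail[A=46 B=32 C=35 D=36] open={}
Step 3: reserve R2 A 6 -> on_hand[A=46 B=32 C=35 D=36] avail[A=40 B=32 C=35 D=36] open={R2}
Step 4: reserve R3 C 6 -> on_hand[A=46 B=32 C=35 D=36] avail[A=40 B=32 C=29 D=36] open={R2,R3}
Step 5: reserve R4 A 2 -> on_hand[A=46 B=32 C=35 D=36] avail[A=38 B=32 C=29 D=36] open={R2,R3,R4}
Step 6: commit R3 -> on_hand[A=46 B=32 C=29 D=36] avail[A=38 B=32 C=29 D=36] open={R2,R4}
Step 7: cancel R2 -> on_hand[A=46 B=32 C=29 D=36] avail[A=44 B=32 C=29 D=36] open={R4}
Step 8: reserve R5 B 7 -> on_hand[A=46 B=32 C=29 D=36] avail[A=44 B=25 C=29 D=36] open={R4,R5}
Step 9: commit R5 -> on_hand[A=46 B=25 C=29 D=36] avail[A=44 B=25 C=29 D=36] open={R4}
Step 10: commit R4 -> on_hand[A=44 B=25 C=29 D=36] avail[A=44 B=25 C=29 D=36] open={}
Step 11: reserve R6 B 9 -> on_hand[A=44 B=25 C=29 D=36] avail[A=44 B=16 C=29 D=36] open={R6}
Step 12: reserve R7 D 9 -> on_hand[A=44 B=25 C=29 D=36] avail[A=44 B=16 C=29 D=27] open={R6,R7}
Step 13: commit R7 -> on_hand[A=44 B=25 C=29 D=27] avail[A=44 B=16 C=29 D=27] open={R6}
Final available[A] = 44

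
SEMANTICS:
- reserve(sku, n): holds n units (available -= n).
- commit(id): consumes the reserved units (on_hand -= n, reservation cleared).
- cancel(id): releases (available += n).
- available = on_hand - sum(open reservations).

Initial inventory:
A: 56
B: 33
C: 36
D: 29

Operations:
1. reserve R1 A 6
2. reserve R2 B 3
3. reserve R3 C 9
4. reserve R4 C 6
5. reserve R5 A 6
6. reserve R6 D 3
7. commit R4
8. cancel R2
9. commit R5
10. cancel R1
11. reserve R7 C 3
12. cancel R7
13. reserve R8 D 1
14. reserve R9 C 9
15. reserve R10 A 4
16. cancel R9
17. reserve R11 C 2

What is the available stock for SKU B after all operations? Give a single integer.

Answer: 33

Derivation:
Step 1: reserve R1 A 6 -> on_hand[A=56 B=33 C=36 D=29] avail[A=50 B=33 C=36 D=29] open={R1}
Step 2: reserve R2 B 3 -> on_hand[A=56 B=33 C=36 D=29] avail[A=50 B=30 C=36 D=29] open={R1,R2}
Step 3: reserve R3 C 9 -> on_hand[A=56 B=33 C=36 D=29] avail[A=50 B=30 C=27 D=29] open={R1,R2,R3}
Step 4: reserve R4 C 6 -> on_hand[A=56 B=33 C=36 D=29] avail[A=50 B=30 C=21 D=29] open={R1,R2,R3,R4}
Step 5: reserve R5 A 6 -> on_hand[A=56 B=33 C=36 D=29] avail[A=44 B=30 C=21 D=29] open={R1,R2,R3,R4,R5}
Step 6: reserve R6 D 3 -> on_hand[A=56 B=33 C=36 D=29] avail[A=44 B=30 C=21 D=26] open={R1,R2,R3,R4,R5,R6}
Step 7: commit R4 -> on_hand[A=56 B=33 C=30 D=29] avail[A=44 B=30 C=21 D=26] open={R1,R2,R3,R5,R6}
Step 8: cancel R2 -> on_hand[A=56 B=33 C=30 D=29] avail[A=44 B=33 C=21 D=26] open={R1,R3,R5,R6}
Step 9: commit R5 -> on_hand[A=50 B=33 C=30 D=29] avail[A=44 B=33 C=21 D=26] open={R1,R3,R6}
Step 10: cancel R1 -> on_hand[A=50 B=33 C=30 D=29] avail[A=50 B=33 C=21 D=26] open={R3,R6}
Step 11: reserve R7 C 3 -> on_hand[A=50 B=33 C=30 D=29] avail[A=50 B=33 C=18 D=26] open={R3,R6,R7}
Step 12: cancel R7 -> on_hand[A=50 B=33 C=30 D=29] avail[A=50 B=33 C=21 D=26] open={R3,R6}
Step 13: reserve R8 D 1 -> on_hand[A=50 B=33 C=30 D=29] avail[A=50 B=33 C=21 D=25] open={R3,R6,R8}
Step 14: reserve R9 C 9 -> on_hand[A=50 B=33 C=30 D=29] avail[A=50 B=33 C=12 D=25] open={R3,R6,R8,R9}
Step 15: reserve R10 A 4 -> on_hand[A=50 B=33 C=30 D=29] avail[A=46 B=33 C=12 D=25] open={R10,R3,R6,R8,R9}
Step 16: cancel R9 -> on_hand[A=50 B=33 C=30 D=29] avail[A=46 B=33 C=21 D=25] open={R10,R3,R6,R8}
Step 17: reserve R11 C 2 -> on_hand[A=50 B=33 C=30 D=29] avail[A=46 B=33 C=19 D=25] open={R10,R11,R3,R6,R8}
Final available[B] = 33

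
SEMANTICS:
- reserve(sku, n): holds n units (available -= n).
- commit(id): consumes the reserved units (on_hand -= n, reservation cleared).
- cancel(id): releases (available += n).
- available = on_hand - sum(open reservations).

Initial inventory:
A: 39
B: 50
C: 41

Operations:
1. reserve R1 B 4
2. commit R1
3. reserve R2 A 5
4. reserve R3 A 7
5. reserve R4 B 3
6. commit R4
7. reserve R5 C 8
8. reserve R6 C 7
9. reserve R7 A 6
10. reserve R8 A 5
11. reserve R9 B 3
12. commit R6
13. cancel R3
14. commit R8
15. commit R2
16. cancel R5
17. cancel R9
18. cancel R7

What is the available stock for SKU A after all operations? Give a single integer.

Step 1: reserve R1 B 4 -> on_hand[A=39 B=50 C=41] avail[A=39 B=46 C=41] open={R1}
Step 2: commit R1 -> on_hand[A=39 B=46 C=41] avail[A=39 B=46 C=41] open={}
Step 3: reserve R2 A 5 -> on_hand[A=39 B=46 C=41] avail[A=34 B=46 C=41] open={R2}
Step 4: reserve R3 A 7 -> on_hand[A=39 B=46 C=41] avail[A=27 B=46 C=41] open={R2,R3}
Step 5: reserve R4 B 3 -> on_hand[A=39 B=46 C=41] avail[A=27 B=43 C=41] open={R2,R3,R4}
Step 6: commit R4 -> on_hand[A=39 B=43 C=41] avail[A=27 B=43 C=41] open={R2,R3}
Step 7: reserve R5 C 8 -> on_hand[A=39 B=43 C=41] avail[A=27 B=43 C=33] open={R2,R3,R5}
Step 8: reserve R6 C 7 -> on_hand[A=39 B=43 C=41] avail[A=27 B=43 C=26] open={R2,R3,R5,R6}
Step 9: reserve R7 A 6 -> on_hand[A=39 B=43 C=41] avail[A=21 B=43 C=26] open={R2,R3,R5,R6,R7}
Step 10: reserve R8 A 5 -> on_hand[A=39 B=43 C=41] avail[A=16 B=43 C=26] open={R2,R3,R5,R6,R7,R8}
Step 11: reserve R9 B 3 -> on_hand[A=39 B=43 C=41] avail[A=16 B=40 C=26] open={R2,R3,R5,R6,R7,R8,R9}
Step 12: commit R6 -> on_hand[A=39 B=43 C=34] avail[A=16 B=40 C=26] open={R2,R3,R5,R7,R8,R9}
Step 13: cancel R3 -> on_hand[A=39 B=43 C=34] avail[A=23 B=40 C=26] open={R2,R5,R7,R8,R9}
Step 14: commit R8 -> on_hand[A=34 B=43 C=34] avail[A=23 B=40 C=26] open={R2,R5,R7,R9}
Step 15: commit R2 -> on_hand[A=29 B=43 C=34] avail[A=23 B=40 C=26] open={R5,R7,R9}
Step 16: cancel R5 -> on_hand[A=29 B=43 C=34] avail[A=23 B=40 C=34] open={R7,R9}
Step 17: cancel R9 -> on_hand[A=29 B=43 C=34] avail[A=23 B=43 C=34] open={R7}
Step 18: cancel R7 -> on_hand[A=29 B=43 C=34] avail[A=29 B=43 C=34] open={}
Final available[A] = 29

Answer: 29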